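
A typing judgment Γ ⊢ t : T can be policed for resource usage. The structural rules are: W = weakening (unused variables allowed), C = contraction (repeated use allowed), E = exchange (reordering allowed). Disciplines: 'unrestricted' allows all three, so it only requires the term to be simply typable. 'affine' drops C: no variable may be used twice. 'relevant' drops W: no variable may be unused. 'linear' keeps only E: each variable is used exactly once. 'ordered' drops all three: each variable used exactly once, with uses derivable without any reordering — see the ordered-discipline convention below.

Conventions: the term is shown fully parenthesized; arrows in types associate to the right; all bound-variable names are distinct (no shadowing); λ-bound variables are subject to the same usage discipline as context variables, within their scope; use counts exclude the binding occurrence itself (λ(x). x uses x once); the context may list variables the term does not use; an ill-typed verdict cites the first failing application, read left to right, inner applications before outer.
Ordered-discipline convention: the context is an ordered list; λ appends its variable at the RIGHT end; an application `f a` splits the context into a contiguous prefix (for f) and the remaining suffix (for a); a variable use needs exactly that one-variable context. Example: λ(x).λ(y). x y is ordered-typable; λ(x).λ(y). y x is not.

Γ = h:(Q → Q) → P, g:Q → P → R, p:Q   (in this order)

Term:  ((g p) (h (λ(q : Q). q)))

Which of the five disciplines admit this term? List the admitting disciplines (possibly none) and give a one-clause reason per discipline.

accepted by: linear, affine, relevant, unrestricted
counts: h: 1; g: 1; p: 1; q (λ-bound): 1
use order (left to right): g, p, h, q
typing: well-typed — term : R
ordered: ✗, use order g, p, h, q needs exchange
linear: ✓, h, g, p, q: one use apiece
affine: ✓, at most one use each (h, g, p, q)
relevant: ✓, none of h, g, p, q goes unused
unrestricted: ✓, simply typable at R; W, C, E all held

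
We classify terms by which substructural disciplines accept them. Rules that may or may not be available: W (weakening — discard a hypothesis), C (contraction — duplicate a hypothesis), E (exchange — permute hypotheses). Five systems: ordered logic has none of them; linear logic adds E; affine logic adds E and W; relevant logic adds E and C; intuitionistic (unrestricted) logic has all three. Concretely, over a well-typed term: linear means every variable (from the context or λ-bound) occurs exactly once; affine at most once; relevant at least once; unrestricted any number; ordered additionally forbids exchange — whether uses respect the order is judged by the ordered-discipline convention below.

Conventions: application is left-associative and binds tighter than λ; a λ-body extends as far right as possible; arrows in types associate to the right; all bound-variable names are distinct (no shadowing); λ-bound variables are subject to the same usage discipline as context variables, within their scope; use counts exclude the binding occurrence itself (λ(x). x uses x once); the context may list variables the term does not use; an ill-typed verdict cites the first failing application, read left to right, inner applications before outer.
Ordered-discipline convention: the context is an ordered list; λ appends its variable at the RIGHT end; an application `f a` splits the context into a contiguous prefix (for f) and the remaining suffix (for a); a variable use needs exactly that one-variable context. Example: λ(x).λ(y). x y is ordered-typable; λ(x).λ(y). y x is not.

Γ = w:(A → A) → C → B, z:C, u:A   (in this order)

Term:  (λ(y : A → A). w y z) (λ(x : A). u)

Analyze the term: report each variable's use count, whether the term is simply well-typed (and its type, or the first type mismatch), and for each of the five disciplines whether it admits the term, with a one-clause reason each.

counts: w=1, z=1, u=1, y [bound]=1, x [bound]=0
uses in reading order: w, y, z, u
typing: the term checks, with type B
ordered ✗ (needs weakening: x unused)
linear ✗ (needs weakening: x unused)
affine ✓ (at most one use each (w, z, u, y, x))
relevant ✗ (needs weakening: x unused)
unrestricted ✓ (simply typable at B; W, C, E all held)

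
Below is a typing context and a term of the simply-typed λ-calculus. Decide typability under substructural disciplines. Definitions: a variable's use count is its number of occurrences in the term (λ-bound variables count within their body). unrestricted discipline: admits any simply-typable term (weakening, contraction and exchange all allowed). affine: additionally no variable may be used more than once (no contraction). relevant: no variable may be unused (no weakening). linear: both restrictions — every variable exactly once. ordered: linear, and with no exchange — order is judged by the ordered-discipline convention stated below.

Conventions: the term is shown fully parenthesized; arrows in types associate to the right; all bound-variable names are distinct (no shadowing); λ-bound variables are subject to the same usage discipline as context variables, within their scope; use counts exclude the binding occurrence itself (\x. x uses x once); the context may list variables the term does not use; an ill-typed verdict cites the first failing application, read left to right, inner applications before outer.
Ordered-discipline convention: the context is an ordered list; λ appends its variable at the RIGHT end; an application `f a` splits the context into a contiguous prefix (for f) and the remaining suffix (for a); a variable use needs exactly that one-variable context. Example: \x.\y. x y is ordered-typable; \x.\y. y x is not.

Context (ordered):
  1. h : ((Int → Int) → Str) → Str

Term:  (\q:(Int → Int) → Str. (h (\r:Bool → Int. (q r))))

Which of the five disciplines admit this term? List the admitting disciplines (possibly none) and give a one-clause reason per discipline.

admitted by: none
variable uses: h=1; q (λ-bound)=1; r (λ-bound)=1
use order (left to right): h, q, r
typing: ill-typed: an argument Bool → Int mismatches the expected Int → Int
ordered: ✗ — a type mismatch blocks all five
linear: ✗ — the type mismatch rejects it
affine: ✗ — not simply typable
relevant: ✗ — fails simple typing
unrestricted: ✗ — a type mismatch blocks all five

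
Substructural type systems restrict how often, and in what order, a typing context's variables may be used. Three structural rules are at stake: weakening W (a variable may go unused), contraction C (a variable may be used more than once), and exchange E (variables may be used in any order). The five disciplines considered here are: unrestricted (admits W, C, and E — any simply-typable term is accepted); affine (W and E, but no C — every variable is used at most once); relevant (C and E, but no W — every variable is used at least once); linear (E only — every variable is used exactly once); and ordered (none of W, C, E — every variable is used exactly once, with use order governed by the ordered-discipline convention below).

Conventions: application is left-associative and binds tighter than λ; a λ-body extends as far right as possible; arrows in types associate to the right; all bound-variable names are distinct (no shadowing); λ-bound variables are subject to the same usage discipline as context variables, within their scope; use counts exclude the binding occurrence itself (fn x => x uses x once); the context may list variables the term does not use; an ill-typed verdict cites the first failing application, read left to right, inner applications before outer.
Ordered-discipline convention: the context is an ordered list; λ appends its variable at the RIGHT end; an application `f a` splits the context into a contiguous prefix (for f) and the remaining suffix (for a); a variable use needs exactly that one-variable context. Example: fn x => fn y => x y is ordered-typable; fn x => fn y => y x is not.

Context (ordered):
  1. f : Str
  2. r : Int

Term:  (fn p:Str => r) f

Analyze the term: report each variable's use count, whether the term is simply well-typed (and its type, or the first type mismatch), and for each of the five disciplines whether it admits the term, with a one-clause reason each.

counts: f ×1, r ×1, p (λ-bound) ×0
uses in reading order: r, f
typing: the term checks, with type Int
ordered ✗ (unused: p — weakening required)
linear ✗ (unused: p — weakening required)
affine ✓ (none of f, r, p used more than once)
relevant ✗ (unused: p — weakening required)
unrestricted ✓ (type-checks (Int) and nothing is barred)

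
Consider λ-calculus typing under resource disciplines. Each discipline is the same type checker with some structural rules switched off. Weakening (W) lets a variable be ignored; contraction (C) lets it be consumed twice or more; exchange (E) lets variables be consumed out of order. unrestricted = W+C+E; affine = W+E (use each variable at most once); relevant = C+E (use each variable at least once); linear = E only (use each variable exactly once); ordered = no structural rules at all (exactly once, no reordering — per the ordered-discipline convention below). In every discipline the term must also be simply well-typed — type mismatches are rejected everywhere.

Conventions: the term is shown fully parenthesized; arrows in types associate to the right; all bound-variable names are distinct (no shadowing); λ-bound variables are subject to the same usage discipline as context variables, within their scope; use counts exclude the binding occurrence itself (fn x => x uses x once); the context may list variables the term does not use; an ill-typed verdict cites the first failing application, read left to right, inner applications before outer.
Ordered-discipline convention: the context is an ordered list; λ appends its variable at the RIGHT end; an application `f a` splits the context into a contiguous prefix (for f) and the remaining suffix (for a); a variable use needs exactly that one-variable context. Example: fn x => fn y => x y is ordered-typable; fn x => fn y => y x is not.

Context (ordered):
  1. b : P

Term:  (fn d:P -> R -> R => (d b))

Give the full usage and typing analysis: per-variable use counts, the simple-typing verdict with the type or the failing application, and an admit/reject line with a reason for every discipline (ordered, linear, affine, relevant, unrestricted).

use counts: b: 1; d (bound): 1
left-to-right use order: d, b
typing: ✓ — (P -> R -> R) -> R -> R
ordered: ✗ — needs exchange: uses follow d, b
linear: ✓ — each of b, d used exactly once
affine: ✓ — none of b, d used more than once
relevant: ✓ — every one of b, d appears
unrestricted: ✓ — typability at (P -> R -> R) -> R -> R is all that's needed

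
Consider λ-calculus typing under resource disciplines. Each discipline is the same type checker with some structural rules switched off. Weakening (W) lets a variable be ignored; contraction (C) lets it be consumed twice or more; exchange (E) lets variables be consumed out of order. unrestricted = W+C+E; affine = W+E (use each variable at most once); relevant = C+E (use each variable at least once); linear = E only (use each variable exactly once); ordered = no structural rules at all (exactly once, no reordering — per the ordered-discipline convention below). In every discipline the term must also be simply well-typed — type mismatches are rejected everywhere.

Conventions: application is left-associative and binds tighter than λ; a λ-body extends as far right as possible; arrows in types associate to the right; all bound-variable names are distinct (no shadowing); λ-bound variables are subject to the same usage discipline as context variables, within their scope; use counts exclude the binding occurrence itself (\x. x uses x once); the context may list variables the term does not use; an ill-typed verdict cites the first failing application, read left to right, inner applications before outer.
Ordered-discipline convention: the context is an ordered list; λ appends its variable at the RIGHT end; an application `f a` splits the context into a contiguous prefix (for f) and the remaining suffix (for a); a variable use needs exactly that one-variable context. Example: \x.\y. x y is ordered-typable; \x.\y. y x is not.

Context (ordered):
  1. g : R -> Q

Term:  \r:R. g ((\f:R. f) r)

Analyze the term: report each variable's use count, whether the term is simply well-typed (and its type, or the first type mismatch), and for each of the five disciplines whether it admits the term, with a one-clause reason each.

use counts: g ×1; r (bound) ×1; f (bound) ×1
use order (left to right): g, f, r
typing: ✓ — R -> Q
ordered: ✓ — g, r, f: once each, no exchange needed
linear: ✓ — single use per variable (g, r, f)
affine: ✓ — none of g, r, f used more than once
relevant: ✓ — at least one use each (g, r, f)
unrestricted: ✓ — type-checks (R -> Q) and nothing is barred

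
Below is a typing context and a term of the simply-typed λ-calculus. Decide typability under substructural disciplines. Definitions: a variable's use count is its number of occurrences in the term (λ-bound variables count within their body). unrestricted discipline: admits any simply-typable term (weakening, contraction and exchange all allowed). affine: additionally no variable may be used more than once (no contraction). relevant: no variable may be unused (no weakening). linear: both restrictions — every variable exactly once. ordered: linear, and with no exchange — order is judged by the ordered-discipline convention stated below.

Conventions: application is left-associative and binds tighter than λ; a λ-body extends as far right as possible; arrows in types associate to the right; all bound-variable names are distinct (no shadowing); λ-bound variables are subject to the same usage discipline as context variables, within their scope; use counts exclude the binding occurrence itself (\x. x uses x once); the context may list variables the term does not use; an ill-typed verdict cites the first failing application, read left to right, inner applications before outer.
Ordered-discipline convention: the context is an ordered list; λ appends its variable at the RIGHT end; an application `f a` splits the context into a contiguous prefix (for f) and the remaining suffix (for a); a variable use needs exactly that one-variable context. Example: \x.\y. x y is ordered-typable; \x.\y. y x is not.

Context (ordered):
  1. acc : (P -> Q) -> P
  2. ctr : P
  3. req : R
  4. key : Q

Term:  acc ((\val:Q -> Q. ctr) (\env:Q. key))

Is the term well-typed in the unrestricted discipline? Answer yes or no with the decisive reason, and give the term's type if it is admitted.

no — the type mismatch rejects it
variable uses: acc ×1, ctr ×1, req ×0, key ×1, val [bound] ×0, env [bound] ×0
uses in reading order: acc, ctr, key
typing: ill-typed: argument of type P where P -> Q is required
summary: ordered ✗ | linear ✗ | affine ✗ | relevant ✗ | unrestricted ✗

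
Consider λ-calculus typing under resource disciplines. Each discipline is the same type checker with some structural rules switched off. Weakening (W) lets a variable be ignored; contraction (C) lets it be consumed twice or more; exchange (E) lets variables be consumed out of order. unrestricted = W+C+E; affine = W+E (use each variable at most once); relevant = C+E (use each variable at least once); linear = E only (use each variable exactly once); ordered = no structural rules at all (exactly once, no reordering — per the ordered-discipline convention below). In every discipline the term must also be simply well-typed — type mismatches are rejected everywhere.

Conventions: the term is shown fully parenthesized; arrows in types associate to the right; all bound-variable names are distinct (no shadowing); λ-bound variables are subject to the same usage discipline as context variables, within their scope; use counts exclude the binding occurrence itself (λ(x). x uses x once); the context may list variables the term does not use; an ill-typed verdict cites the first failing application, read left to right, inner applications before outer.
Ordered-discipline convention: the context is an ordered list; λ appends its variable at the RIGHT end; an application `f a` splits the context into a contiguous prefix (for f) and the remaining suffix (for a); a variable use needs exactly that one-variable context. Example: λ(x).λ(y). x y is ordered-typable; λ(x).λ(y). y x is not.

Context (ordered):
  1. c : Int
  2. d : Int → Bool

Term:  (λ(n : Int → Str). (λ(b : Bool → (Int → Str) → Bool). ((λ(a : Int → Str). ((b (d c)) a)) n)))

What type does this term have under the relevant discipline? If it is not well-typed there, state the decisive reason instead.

term : (Int → Str) → (Bool → (Int → Str) → Bool) → Bool
usage: c=1, d=1, n [bound]=1, b [bound]=1, a [bound]=1
left-to-right use order: b, d, c, a, n
typing: well-typed — term : (Int → Str) → (Bool → (Int → Str) → Bool) → Bool
summary: ordered ✗, linear ✓, affine ✓, relevant ✓, unrestricted ✓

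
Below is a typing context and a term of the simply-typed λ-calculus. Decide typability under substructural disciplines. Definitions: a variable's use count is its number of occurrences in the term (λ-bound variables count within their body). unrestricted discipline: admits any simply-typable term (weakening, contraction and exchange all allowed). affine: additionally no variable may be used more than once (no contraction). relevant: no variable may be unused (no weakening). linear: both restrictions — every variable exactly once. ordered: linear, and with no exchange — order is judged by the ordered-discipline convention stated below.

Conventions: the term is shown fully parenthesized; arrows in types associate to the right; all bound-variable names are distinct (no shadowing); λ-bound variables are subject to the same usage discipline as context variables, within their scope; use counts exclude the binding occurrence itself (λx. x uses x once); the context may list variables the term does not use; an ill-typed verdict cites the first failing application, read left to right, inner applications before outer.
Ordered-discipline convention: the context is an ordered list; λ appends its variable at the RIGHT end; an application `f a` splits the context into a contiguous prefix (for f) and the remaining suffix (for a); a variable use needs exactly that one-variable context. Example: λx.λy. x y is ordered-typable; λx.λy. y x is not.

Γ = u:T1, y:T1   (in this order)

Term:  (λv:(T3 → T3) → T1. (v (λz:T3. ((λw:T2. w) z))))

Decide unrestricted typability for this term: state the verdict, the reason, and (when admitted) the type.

no — fails simple typing
counts: u ×0, y ×0, v (bound) ×1, z (bound) ×1, w (bound) ×1
left-to-right use order: v, w, z
typing: ill-typed: an argument T3 mismatches the expected T2
across the five disciplines: ordered ✗ | linear ✗ | affine ✗ | relevant ✗ | unrestricted ✗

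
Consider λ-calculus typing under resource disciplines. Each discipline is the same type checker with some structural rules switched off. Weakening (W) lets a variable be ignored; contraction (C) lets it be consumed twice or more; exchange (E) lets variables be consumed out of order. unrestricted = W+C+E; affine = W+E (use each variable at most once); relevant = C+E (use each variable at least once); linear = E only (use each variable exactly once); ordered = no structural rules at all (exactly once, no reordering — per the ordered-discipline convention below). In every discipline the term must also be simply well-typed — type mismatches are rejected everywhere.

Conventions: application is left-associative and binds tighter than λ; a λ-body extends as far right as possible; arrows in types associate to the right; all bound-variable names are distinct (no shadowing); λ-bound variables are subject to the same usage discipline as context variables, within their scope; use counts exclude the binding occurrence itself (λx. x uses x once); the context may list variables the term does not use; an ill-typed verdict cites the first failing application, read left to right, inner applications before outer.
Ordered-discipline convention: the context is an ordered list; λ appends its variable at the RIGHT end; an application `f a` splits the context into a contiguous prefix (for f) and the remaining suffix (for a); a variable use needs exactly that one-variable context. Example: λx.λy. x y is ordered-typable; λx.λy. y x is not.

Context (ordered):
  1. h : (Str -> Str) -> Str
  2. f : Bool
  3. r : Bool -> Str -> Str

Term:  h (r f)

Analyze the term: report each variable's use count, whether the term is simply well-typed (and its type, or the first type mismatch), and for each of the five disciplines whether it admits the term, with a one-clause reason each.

use counts: h ×1; f ×1; r ×1
order of uses: h, r, f
typing: the term checks, with type Str
ordered ✗ (needs exchange: uses follow h, r, f)
linear ✓ (h, f, r: one use apiece)
affine ✓ (none of h, f, r used more than once)
relevant ✓ (every one of h, f, r appears)
unrestricted ✓ (typability at Str is all that's needed)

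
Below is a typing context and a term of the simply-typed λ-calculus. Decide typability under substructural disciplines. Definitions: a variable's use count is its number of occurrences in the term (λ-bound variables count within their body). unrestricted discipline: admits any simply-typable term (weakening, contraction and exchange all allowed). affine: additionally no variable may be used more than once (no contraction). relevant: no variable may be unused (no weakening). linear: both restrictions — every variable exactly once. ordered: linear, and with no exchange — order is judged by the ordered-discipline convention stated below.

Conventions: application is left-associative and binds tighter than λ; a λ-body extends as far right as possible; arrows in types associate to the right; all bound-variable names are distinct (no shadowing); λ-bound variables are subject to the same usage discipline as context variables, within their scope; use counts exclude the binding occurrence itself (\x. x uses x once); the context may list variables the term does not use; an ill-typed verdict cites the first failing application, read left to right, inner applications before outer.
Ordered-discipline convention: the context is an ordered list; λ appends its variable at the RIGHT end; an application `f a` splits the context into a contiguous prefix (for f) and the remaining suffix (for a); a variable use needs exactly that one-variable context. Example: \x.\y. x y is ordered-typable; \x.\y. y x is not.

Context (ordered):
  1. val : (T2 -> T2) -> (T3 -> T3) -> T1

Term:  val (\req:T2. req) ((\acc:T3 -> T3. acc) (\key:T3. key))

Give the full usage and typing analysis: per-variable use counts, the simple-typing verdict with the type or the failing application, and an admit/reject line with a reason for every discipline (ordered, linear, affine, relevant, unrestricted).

counts: val: 1, req (bound): 1, acc (bound): 1, key (bound): 1
left-to-right use order: val, req, acc, key
typing: well-typed — term : T1
ordered ✓ (one use each (val, req, acc, key); ordered split holds)
linear ✓ (exactly-once usage across val, req, acc, key)
affine ✓ (at most one use each (val, req, acc, key))
relevant ✓ (val, req, acc, key: all used, weakening unneeded)
unrestricted ✓ (typability at T1 is all that's needed)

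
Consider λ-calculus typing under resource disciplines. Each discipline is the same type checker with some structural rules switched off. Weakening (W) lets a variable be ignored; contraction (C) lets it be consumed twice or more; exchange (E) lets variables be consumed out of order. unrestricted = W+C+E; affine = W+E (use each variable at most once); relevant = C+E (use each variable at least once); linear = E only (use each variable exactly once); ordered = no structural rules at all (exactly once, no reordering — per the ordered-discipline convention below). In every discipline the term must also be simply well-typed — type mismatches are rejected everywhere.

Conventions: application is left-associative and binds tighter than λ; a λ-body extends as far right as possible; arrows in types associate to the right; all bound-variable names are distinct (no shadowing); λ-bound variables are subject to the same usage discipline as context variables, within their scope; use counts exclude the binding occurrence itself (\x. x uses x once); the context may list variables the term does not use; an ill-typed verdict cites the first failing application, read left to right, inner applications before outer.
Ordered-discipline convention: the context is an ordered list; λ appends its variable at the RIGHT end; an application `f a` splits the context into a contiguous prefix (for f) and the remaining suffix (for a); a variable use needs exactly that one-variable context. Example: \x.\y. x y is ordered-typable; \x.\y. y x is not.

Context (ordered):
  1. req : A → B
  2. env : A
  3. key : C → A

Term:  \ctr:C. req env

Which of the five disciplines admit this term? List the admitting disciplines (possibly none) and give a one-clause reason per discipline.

accepted by: affine, unrestricted
variable uses: req: 1; env: 1; key: 0; ctr (λ-bound): 0
uses in reading order: req, env
typing: the term checks, with type C → B
ordered ✗ (key, ctr never used (weakening))
linear ✗ (key, ctr never used (weakening))
affine ✓ (req, env, key, ctr: no repeats, contraction unneeded)
relevant ✗ (key, ctr never used (weakening))
unrestricted ✓ (well-typed at C → B; no restrictions here)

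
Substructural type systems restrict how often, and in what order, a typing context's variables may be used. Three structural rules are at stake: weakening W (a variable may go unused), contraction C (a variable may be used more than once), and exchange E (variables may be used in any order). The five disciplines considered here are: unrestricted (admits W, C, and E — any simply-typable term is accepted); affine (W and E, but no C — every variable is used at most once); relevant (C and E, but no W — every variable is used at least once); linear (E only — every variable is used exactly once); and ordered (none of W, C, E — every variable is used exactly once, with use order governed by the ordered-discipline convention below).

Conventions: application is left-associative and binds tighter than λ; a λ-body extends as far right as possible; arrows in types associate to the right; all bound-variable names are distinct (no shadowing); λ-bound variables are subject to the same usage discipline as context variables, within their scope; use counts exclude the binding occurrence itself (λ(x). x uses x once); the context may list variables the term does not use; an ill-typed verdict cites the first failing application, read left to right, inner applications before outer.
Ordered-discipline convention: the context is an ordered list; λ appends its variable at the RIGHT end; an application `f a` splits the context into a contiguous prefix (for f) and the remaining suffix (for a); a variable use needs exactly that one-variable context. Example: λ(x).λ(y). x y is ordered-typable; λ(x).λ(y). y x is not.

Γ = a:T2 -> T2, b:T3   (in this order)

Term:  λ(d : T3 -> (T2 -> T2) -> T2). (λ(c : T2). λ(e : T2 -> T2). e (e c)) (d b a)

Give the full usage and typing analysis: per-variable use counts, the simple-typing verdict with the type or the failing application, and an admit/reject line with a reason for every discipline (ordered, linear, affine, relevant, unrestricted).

variable uses: a: 1; b: 1; d (bound): 1; c (bound): 1; e (bound): 2
left-to-right use order: e, e, c, d, b, a
typing: well-typed — term : (T3 -> (T2 -> T2) -> T2) -> (T2 -> T2) -> T2
ordered ✗ (repeated use of e ×2)
linear ✗ (repeated use of e ×2)
affine ✗ (repeated use of e ×2)
relevant ✓ (none of a, b, d, c, e goes unused)
unrestricted ✓ (well-typed at (T3 -> (T2 -> T2) -> T2) -> (T2 -> T2) -> T2; no restrictions here)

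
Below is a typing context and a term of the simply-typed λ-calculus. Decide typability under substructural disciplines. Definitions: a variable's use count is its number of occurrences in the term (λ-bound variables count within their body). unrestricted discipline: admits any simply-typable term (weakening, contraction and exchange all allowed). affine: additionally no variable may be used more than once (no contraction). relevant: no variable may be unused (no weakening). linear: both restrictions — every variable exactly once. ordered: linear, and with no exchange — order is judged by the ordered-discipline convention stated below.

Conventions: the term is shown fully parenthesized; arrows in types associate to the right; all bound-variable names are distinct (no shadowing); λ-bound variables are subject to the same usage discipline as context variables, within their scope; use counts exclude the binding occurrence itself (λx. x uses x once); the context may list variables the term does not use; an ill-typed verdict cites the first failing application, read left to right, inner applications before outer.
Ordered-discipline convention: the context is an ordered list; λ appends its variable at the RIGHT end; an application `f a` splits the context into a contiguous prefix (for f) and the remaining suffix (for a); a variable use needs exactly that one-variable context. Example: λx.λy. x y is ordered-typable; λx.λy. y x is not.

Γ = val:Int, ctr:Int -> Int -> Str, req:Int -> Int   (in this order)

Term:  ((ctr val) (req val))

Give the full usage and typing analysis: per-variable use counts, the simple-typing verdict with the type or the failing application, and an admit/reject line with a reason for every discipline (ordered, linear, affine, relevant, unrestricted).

use counts: val ×2, ctr ×1, req ×1
use order (left to right): ctr, val, req, val
typing: the term checks, with type Str
ordered ✗ (uses contraction: val ×2)
linear ✗ (uses contraction: val ×2)
affine ✗ (uses contraction: val ×2)
relevant ✓ (every one of val, ctr, req appears)
unrestricted ✓ (well-typed at Str; no restrictions here)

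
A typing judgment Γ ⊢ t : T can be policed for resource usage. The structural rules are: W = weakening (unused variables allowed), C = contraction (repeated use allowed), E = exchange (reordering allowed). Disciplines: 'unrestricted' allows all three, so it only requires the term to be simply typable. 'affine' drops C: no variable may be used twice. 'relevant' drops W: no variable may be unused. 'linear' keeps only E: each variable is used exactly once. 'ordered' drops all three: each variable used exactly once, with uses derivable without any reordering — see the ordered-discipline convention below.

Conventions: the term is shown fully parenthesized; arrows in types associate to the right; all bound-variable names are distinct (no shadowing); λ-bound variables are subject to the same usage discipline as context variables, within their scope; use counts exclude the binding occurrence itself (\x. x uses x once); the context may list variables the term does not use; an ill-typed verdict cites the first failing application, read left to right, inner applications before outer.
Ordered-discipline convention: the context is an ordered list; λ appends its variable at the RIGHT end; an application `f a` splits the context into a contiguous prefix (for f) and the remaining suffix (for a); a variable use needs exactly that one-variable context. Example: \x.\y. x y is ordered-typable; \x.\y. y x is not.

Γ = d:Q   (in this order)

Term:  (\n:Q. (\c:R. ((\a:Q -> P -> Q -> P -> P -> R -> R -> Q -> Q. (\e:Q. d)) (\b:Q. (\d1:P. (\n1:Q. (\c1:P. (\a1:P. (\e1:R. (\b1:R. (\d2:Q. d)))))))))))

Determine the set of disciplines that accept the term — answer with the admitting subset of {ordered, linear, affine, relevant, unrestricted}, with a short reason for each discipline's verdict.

admitted by: unrestricted
counts: d=2, n [bound]=0, c [bound]=0, a [bound]=0, e [bound]=0, b [bound]=0, d1 [bound]=0, n1 [bound]=0, c1 [bound]=0, a1 [bound]=0, e1 [bound]=0, b1 [bound]=0, d2 [bound]=0
order of uses: d, d
typing: well-typed at Q -> R -> Q -> Q
ordered: ✗, needs contraction — d ×2; needs weakening: n, c, a, e, b, d1, n1, c1, a1, e1, b1, d2 unused
linear: ✗, needs contraction — d ×2; needs weakening: n, c, a, e, b, d1, n1, c1, a1, e1, b1, d2 unused
affine: ✗, needs contraction — d ×2
relevant: ✗, needs weakening: n, c, a, e, b, d1, n1, c1, a1, e1, b1, d2 unused
unrestricted: ✓, simply typable at Q -> R -> Q -> Q; W, C, E all held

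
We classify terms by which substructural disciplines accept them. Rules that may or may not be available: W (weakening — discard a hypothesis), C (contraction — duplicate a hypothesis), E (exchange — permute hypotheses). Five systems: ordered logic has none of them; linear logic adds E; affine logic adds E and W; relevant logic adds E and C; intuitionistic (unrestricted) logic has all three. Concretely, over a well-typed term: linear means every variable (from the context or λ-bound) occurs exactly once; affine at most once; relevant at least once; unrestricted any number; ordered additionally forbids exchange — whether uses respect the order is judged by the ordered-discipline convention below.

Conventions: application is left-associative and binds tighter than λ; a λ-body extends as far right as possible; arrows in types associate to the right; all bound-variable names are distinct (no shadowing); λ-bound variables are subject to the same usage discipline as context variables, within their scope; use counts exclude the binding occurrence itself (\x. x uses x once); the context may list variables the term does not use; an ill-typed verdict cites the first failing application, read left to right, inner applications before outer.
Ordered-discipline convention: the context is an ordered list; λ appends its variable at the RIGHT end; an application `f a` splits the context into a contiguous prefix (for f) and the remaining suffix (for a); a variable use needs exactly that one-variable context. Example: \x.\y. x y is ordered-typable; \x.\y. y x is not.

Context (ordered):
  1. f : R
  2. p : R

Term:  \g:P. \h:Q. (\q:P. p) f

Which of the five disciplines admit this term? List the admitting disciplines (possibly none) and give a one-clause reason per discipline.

admitted by: none
use counts: f: 1×; p: 1×; g (bound): 0×; h (bound): 0×; q (bound): 0×
left-to-right use order: p, f
typing: ill-typed: a function awaiting P gets R
ordered: ✗ — not simply typable
linear: ✗ — fails simple typing
affine: ✗ — a type mismatch blocks all five
relevant: ✗ — the type mismatch rejects it
unrestricted: ✗ — not simply typable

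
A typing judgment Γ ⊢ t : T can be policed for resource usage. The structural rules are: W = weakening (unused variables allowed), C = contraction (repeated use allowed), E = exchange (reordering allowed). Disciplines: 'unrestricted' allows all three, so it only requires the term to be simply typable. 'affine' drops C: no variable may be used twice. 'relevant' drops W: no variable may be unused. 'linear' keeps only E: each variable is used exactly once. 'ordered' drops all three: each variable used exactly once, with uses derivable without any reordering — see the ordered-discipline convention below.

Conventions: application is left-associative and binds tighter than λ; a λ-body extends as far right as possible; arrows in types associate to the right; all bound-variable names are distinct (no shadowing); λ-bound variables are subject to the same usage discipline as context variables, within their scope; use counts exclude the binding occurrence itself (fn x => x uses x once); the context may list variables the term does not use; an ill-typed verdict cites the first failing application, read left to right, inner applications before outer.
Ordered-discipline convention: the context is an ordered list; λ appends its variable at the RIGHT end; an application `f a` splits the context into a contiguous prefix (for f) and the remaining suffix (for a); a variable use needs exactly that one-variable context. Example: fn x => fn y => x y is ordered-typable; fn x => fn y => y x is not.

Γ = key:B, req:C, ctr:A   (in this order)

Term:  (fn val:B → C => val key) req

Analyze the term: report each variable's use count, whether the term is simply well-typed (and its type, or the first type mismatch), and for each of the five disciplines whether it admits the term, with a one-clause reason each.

usage: key ×1, req ×1, ctr ×0, val [bound] ×1
order of uses: val, key, req
typing: ill-typed: a function awaiting B → C gets C
ordered ✗ (the type mismatch rejects it)
linear ✗ (not simply typable)
affine ✗ (fails simple typing)
relevant ✗ (a type mismatch blocks all five)
unrestricted ✗ (the type mismatch rejects it)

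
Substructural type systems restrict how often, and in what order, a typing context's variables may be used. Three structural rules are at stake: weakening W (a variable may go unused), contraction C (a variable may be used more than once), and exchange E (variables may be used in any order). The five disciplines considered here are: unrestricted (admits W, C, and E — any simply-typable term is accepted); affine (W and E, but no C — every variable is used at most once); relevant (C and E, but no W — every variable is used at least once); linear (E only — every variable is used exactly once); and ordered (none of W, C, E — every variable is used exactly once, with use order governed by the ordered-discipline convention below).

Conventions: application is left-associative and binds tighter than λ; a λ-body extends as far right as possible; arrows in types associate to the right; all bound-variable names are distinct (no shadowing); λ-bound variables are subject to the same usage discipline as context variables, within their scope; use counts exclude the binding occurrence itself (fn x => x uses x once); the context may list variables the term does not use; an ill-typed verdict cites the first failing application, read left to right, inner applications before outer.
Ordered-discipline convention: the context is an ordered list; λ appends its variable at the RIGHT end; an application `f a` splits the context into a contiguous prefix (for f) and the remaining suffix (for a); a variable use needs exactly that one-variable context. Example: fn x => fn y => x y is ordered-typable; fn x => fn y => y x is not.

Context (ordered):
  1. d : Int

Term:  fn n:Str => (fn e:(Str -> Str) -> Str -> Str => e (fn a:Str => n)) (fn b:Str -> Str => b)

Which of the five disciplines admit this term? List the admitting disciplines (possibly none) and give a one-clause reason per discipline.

admitted in: affine, unrestricted
usage: d=0, n (λ-bound)=1, e (λ-bound)=1, a (λ-bound)=0, b (λ-bound)=1
use order (left to right): e, n, b
typing: ✓ — Str -> Str -> Str
ordered ✗ (d, a never used (weakening))
linear ✗ (d, a never used (weakening))
affine ✓ (d, n, e, a, b: no repeats, contraction unneeded)
relevant ✗ (d, a never used (weakening))
unrestricted ✓ (simply typable at Str -> Str -> Str; W, C, E all held)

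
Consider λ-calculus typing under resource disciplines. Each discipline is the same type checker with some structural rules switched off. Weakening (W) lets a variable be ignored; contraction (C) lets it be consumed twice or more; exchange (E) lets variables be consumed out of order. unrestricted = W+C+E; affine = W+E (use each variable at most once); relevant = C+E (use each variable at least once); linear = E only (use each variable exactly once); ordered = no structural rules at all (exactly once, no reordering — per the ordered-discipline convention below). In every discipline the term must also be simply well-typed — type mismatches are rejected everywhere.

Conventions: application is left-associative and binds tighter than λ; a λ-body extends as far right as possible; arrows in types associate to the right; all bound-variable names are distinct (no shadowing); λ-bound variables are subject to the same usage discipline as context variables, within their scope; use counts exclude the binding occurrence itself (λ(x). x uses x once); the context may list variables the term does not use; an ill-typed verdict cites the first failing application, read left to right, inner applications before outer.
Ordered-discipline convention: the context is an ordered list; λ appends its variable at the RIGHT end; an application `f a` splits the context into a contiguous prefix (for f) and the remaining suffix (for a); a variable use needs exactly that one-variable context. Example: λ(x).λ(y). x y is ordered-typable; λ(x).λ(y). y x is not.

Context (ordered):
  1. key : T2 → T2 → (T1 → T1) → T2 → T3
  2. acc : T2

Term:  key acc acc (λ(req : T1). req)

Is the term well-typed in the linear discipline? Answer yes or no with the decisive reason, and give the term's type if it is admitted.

no — needs contraction — acc ×2
usage: key: 1, acc: 2, req (bound): 1
use order (left to right): key, acc, acc, req
typing: well-typed at T2 → T3
all disciplines: ordered ✗ · linear ✗ · affine ✗ · relevant ✓ · unrestricted ✓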